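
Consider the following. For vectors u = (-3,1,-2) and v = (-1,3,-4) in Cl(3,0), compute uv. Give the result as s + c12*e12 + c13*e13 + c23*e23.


In Cl(3,0): e_i^2 = 1, e_ie_j = -e_je_i for i != j.
Scalar part = u . v = (-3)*(-1) + 1*3 + (-2)*(-4)
= 3 + 3 + 8 = 14
e12 coeff = (-3)*3 - 1*(-1) = -9 - (-1) = -8
e13 coeff = (-3)*(-4) - (-2)*(-1) = 12 - 2 = 10
e23 coeff = 1*(-4) - (-2)*3 = -4 - (-6) = 2
uv = 14 - 8*e12 + 10*e13 + 2*e23


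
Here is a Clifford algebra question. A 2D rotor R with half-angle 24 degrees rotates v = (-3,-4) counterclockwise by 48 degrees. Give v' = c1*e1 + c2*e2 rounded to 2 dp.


Rotor R = cos(24deg) - sin(24deg)*e12
Rotation angle theta = 2 * 24 = 48 degrees
v' = R*v*~R rotates v by theta.
cos(48deg) = 0.6691, sin(48deg) = 0.7431
v'_1 = -3*cos(48deg) - (-4)*sin(48deg)
= -3*0.6691 - (-4)*0.7431
= 0.97
v'_2 = -3*sin(48deg) + (-4)*cos(48deg)
= -3*0.7431 + (-4)*0.6691
= -4.91
v' = 0.97*e1 - 4.91*e2


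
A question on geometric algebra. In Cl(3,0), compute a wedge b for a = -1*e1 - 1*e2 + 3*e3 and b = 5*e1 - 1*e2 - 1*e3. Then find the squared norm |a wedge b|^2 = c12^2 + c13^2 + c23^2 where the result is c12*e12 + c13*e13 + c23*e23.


a wedge b = (a1*b2 - a2*b1)*e12 + (a1*b3 - a3*b1)*e13 + (a2*b3 - a3*b2)*e23
e12 coeff: (-1)*(-1) - (-1)*5 = 1 - (-5) = 6
e13 coeff: (-1)*(-1) - 3*5 = 1 - 15 = -14
e23 coeff: (-1)*(-1) - 3*(-1) = 1 - (-3) = 4
|a wedge b|^2 = 6^2 + (-14)^2 + 4^2
= 36 + 196 + 16
= 248


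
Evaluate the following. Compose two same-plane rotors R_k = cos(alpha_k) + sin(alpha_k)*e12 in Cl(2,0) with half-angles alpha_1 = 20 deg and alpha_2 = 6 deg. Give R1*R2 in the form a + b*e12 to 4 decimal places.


Same-plane rotors commute and their half-angles add:
R1*R2 = cos(a1 + a2) + sin(a1 + a2)*e12.
a1 + a2 = 20 + 6 = 26 deg
cos(26 deg) = 0.8988
sin(26 deg) = 0.4384
R1*R2 = 0.8988 + 0.4384*e12


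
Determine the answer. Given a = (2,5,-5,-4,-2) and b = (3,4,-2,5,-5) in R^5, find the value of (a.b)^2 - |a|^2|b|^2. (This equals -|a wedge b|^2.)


a . b = 2*3 + 5*4 + (-5)*(-2) + (-4)*5 + (-2)*(-5)
= 6 + 20 + 10 + (-20) + 10 = 26
|a|^2 = 2^2 + 5^2 + (-5)^2 + (-4)^2 + (-2)^2 = 74
|b|^2 = 3^2 + 4^2 + (-2)^2 + 5^2 + (-5)^2 = 79
(a.b)^2 = 26^2 = 676
|a|^2 * |b|^2 = 74 * 79 = 5846
Result = 676 - 5846 = -5170


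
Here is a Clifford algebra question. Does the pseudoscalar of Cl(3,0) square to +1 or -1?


The pseudoscalar I = e1...e_n (product of all n generators) of Cl(p,q) satisfies I^2 = (-1)^(q + n(n-1)/2).
p = 3, q = 0, n = p + q = 3
n(n-1)/2 = 3 * 2 / 2 = 3
Exponent = q + n(n-1)/2 = 0 + 3 = 3
I^2 = (-1)^3 = -1


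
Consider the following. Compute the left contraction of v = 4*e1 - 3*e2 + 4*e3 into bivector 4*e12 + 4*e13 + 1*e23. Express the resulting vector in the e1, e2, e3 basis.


Left contraction v _| B = <vB>_1 (grade-1 part of the geometric product vB).
Using e1_|e12 = e2, e2_|e12 = -e1, e1_|e13 = e3, e3_|e13 = -e1, e2_|e23 = e3, e3_|e23 = -e2:
e1 coeff: -v2*b12 - v3*b13 = -(-3)*(4) - (4)*(4) = -4
e2 coeff: v1*b12 - v3*b23 = (4)*(4) - (4)*(1) = 12
e3 coeff: v1*b13 + v2*b23 = (4)*(4) + (-3)*(1) = 13
v _| B = -4*e1 + 12*e2 + 13*e3


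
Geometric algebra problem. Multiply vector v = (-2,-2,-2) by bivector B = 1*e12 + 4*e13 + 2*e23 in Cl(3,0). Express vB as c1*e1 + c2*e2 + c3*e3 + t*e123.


vB has grade-1 (vector) and grade-3 (trivector) parts: vB = (v _| B) + (v ^ B).
Vector part <vB>_1:
  e1: -v2*b12 - v3*b13 = -(-2)*(1) - (-2)*(4) = 10
  e2: v1*b12 - v3*b23 = (-2)*(1) - (-2)*(2) = 2
  e3: v1*b13 + v2*b23 = (-2)*(4) + (-2)*(2) = -12
Trivector part <vB>_3:
  e123: v1*b23 - v2*b13 + v3*b12 = (-2)*(2) - (-2)*(4) + (-2)*(1) = 2
vB = 10*e1 + 2*e2 - 12*e3 + 2*e123


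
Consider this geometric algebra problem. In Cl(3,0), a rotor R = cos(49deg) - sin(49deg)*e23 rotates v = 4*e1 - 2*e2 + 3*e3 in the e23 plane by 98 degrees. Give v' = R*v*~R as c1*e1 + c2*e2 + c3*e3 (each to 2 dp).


Rotor R = cos(49deg) - sin(49deg)*e23
Rotation angle theta = 2 * 49 = 98 degrees in the e23 plane (e2 -> e3).
The component perpendicular to the plane (e1) is invariant: v'_1 = v1 = 4.00
cos(98deg) = -0.1392, sin(98deg) = 0.9903
v'_2 = v2*cos(theta) - v3*sin(theta) = -2*(-0.1392) - 3*0.9903 = -2.69
v'_3 = v2*sin(theta) + v3*cos(theta) = -2*0.9903 + 3*(-0.1392) = -2.40
v' = 4.00*e1 - 2.69*e2 - 2.40*e3


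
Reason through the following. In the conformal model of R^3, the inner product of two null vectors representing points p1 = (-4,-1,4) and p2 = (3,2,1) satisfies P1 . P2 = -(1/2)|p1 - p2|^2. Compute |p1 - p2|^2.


p1 - p2 = (-7, -3, 3)
|p1 - p2|^2 = (-7)^2 + (-3)^2 + 3^2
= 49 + 9 + 9
= 67


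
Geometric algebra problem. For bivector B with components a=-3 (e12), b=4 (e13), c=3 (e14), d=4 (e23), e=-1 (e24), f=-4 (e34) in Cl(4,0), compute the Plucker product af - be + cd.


Plucker relation: af - be + cd
a*f = (-3)*(-4) = 12
b*e = 4*(-1) = -4
c*d = 3*4 = 12
af - be + cd = 12 - (-4) + 12
= 28


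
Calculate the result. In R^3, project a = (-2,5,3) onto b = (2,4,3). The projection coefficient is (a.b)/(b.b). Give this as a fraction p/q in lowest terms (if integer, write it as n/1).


Projection coefficient = (a . b) / (b . b)
a . b = (-2)*2 + 5*4 + 3*3
= -4 + 20 + 9 = 25
b . b = 2^2 + 4^2 + 3^2
= 4 + 16 + 9 = 29
Coefficient = 25/29
In lowest terms: 25/29


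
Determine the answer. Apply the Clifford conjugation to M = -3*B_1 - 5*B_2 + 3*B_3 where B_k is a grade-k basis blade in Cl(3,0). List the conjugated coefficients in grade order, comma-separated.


Clifford conjugate sign for grade k: (-1)^(k(k+1)/2)
Grade 1: (-1)^(1*2/2) = (-1)^1 = -1, coeff -3 -> 3
Grade 2: (-1)^(2*3/2) = (-1)^3 = -1, coeff -5 -> 5
Grade 3: (-1)^(3*4/2) = (-1)^6 = 1, coeff 3 -> 3
Conjugated coefficients: 3, 5, 3


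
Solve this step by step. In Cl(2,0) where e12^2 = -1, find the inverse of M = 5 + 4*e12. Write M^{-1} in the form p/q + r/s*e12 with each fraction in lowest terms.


M = 5 + 4*e12, where e12^2 = -1.
Since M commutes with its reverse ~M = a - b*e12, M * ~M = a^2 - b^2*e12^2 = a^2 + b^2.
So M^{-1} = ~M / (a^2 + b^2) = (a - b*e12)/(a^2 + b^2).
a^2 + b^2 = 25 + 16 = 41
Scalar part = 5/41 = 5/41
Bivector coeff = -4/41 = -4/41
M^{-1} = 5/41 - 4/41*e12


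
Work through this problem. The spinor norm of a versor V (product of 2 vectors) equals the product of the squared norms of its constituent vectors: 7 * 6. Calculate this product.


Spinor norm N(V) = |v1|^2 * |v2|^2 * ... * |v2|^2
= 7 * 6
Running product: 7, 42
N(V) = 42


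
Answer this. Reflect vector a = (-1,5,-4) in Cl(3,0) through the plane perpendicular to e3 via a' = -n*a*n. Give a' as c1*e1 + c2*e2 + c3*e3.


Reflection formula: a' = -n*a*n, with n = e3 (unit vector, n^2 = 1).
For reflection through hyperplane perp to e3:
The component along e3 flips sign, others stay.
a = (-1, 5, -4)
a' = (-1, 5, 4)
a' = -1*e1 + 5*e2 + 4*e3


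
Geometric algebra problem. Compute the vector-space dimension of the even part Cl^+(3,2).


Even subalgebra dimension = 2^(n-1)
n = 3 + 2 = 5
2^(5 - 1) = 2^4 = 16
Verification: sum of C(5,k) for even k = 1 + 10 + 5 = 16
Result = 16


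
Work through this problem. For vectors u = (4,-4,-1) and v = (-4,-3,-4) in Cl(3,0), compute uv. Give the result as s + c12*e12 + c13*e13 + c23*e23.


In Cl(3,0): e_i^2 = 1, e_ie_j = -e_je_i for i != j.
Scalar part = u . v = 4*(-4) + (-4)*(-3) + (-1)*(-4)
= -16 + 12 + 4 = 0
e12 coeff = 4*(-3) - (-4)*(-4) = -12 - 16 = -28
e13 coeff = 4*(-4) - (-1)*(-4) = -16 - 4 = -20
e23 coeff = (-4)*(-4) - (-1)*(-3) = 16 - 3 = 13
uv = 0 - 28*e12 - 20*e13 + 13*e23


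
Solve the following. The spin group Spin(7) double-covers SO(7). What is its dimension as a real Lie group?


Spin(n) double-covers SO(n); both have Lie algebra so(n) of dimension n(n-1)/2.
n = 7
n(n-1) = 7 * 6 = 42
dim Spin(7) = 42/2 = 21


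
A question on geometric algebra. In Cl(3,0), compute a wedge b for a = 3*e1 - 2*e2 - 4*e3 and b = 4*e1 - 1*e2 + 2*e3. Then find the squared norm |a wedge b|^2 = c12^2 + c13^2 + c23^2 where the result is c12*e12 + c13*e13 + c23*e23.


a wedge b = (a1*b2 - a2*b1)*e12 + (a1*b3 - a3*b1)*e13 + (a2*b3 - a3*b2)*e23
e12 coeff: 3*(-1) - (-2)*4 = -3 - (-8) = 5
e13 coeff: 3*2 - (-4)*4 = 6 - (-16) = 22
e23 coeff: (-2)*2 - (-4)*(-1) = -4 - 4 = -8
|a wedge b|^2 = 5^2 + 22^2 + (-8)^2
= 25 + 484 + 64
= 573


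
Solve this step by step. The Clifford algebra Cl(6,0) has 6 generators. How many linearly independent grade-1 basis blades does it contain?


Number of grade-k basis blades in Cl(p,q) with n = p + q is C(n, k).
n = 6 + 0 = 6
C(6, 1) = 6! / (1! * 5!)
= 720 / (1 * 120)
= 6


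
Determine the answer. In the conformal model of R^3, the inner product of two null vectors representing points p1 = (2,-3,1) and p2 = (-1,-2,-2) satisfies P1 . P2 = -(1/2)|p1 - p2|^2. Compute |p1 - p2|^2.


p1 - p2 = (3, -1, 3)
|p1 - p2|^2 = 3^2 + (-1)^2 + 3^2
= 9 + 1 + 9
= 19


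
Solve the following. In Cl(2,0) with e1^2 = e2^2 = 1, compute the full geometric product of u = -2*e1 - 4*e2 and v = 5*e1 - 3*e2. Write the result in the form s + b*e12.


Expand: (-2*e1 - 4*e2)(5*e1 - 3*e2)
= (-2)*5*e1e1 + (-2)*(-3)*e1e2 + (-4)*5*e2e1 + (-4)*(-3)*e2e2
Using e1^2 = e2^2 = 1, e2e1 = -e1e2:
Scalar part s = (-2)*5 + (-4)*(-3) = -10 + 12 = 2
Bivector part b = (-2)*(-3) - (-4)*5 = 6 - (-20) = 26
uv = 2 + 26*e12


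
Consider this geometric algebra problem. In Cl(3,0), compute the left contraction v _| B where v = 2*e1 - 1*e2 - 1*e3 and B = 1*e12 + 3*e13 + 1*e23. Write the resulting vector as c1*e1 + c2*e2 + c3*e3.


Left contraction v _| B = <vB>_1 (grade-1 part of the geometric product vB).
Using e1_|e12 = e2, e2_|e12 = -e1, e1_|e13 = e3, e3_|e13 = -e1, e2_|e23 = e3, e3_|e23 = -e2:
e1 coeff: -v2*b12 - v3*b13 = -(-1)*(1) - (-1)*(3) = 4
e2 coeff: v1*b12 - v3*b23 = (2)*(1) - (-1)*(1) = 3
e3 coeff: v1*b13 + v2*b23 = (2)*(3) + (-1)*(1) = 5
v _| B = 4*e1 + 3*e2 + 5*e3


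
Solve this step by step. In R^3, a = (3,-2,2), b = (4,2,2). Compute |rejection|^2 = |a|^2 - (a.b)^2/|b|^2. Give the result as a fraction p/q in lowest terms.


|a|^2 = 3^2 + (-2)^2 + 2^2 = 17
|b|^2 = 4^2 + 2^2 + 2^2 = 24
a . b = 3*4 + (-2)*2 + 2*2 = 12
(a.b)^2 = 12^2 = 144
|rej|^2 = 17 - 144/24
= (408 - 144)/24
= 264/24
In lowest terms: 11/1


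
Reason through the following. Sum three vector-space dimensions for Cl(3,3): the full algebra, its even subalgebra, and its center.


n = 3 + 3 = 6
Total dim = 2^6 = 64
Even subalgebra dim = 2^5 = 32
n is even, so center dim = 1
Sum = 64 + 32 + 1 = 97


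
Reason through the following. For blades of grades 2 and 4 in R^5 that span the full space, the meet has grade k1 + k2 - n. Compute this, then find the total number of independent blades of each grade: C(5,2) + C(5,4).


Meet grade = grade(A) + grade(B) - n
= 2 + 4 - 5 = 1
C(5,2) = 10
C(5,4) = 5
dim_A + dim_B = 10 + 5 = 15


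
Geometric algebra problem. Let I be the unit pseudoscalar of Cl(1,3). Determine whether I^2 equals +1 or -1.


The pseudoscalar I = e1...e_n (product of all n generators) of Cl(p,q) satisfies I^2 = (-1)^(q + n(n-1)/2).
p = 1, q = 3, n = p + q = 4
n(n-1)/2 = 4 * 3 / 2 = 6
Exponent = q + n(n-1)/2 = 3 + 6 = 9
I^2 = (-1)^9 = -1


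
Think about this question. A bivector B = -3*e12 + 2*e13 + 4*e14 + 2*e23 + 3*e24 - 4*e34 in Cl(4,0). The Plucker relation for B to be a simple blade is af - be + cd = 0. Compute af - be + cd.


Plucker relation: af - be + cd
a*f = (-3)*(-4) = 12
b*e = 2*3 = 6
c*d = 4*2 = 8
af - be + cd = 12 - 6 + 8
= 14


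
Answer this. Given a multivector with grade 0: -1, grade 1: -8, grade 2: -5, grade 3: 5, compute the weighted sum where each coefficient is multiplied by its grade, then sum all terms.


Grade-weighted sum = sum of grade_k * coefficient_k
0*(-1) = 0
1*(-8) = -8
2*(-5) = -10
3*5 = 15
Total = 0 + (-8) + (-10) + 15 = -3


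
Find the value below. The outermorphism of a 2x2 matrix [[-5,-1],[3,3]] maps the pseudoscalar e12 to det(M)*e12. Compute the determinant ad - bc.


The outermorphism of a linear map f sends e1^e2 to f(e1)^f(e2).
f(e1) = -5*e1 + 3*e2
f(e2) = -1*e1 + 3*e2
f(e1) ^ f(e2) = (-5*e1 + 3*e2) ^ (-1*e1 + 3*e2)
= (-5)*3*e12 + 3*(-1)*e21
= (-15 - (-3))*e12
= -12*e12
Coefficient = -12


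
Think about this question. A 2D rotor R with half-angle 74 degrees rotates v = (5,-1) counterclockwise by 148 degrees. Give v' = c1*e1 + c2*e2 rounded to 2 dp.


Rotor R = cos(74deg) - sin(74deg)*e12
Rotation angle theta = 2 * 74 = 148 degrees
v' = R*v*~R rotates v by theta.
cos(148deg) = -0.8480, sin(148deg) = 0.5299
v'_1 = 5*cos(148deg) - (-1)*sin(148deg)
= 5*(-0.8480) - (-1)*0.5299
= -3.71
v'_2 = 5*sin(148deg) + (-1)*cos(148deg)
= 5*0.5299 + (-1)*(-0.8480)
= 3.50
v' = -3.71*e1 + 3.50*e2


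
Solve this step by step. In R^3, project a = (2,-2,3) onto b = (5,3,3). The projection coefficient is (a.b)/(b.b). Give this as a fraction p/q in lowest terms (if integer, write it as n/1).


Projection coefficient = (a . b) / (b . b)
a . b = 2*5 + (-2)*3 + 3*3
= 10 + (-6) + 9 = 13
b . b = 5^2 + 3^2 + 3^2
= 25 + 9 + 9 = 43
Coefficient = 13/43
In lowest terms: 13/43


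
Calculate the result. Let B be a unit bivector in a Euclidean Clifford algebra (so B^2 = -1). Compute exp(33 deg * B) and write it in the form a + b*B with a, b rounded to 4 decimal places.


For a unit bivector B with B^2 = -1, the exponential series gives
e^(theta*B) = cos(theta) + sin(theta)*B (the GA analogue of Euler's formula).
theta = 33 degrees = 0.575959 rad
cos(33 deg) = 0.8387
sin(33 deg) = 0.5446
exp(theta*B) = 0.8387 + 0.5446*B


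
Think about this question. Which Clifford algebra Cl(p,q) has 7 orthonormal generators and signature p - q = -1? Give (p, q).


We need p + q = 7 and p - q = -1.
Adding: 2p = 7 + (-1) = 6, so p = 3.
Then q = 7 - 3 = 4.
(p, q) = (3, 4)


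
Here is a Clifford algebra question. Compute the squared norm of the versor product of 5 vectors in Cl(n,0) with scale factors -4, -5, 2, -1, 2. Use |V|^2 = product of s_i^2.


Each vector v_i has |v_i|^2 = s_i^2
Squared scales: (-4)^2 = 16, (-5)^2 = 25, 2^2 = 4, (-1)^2 = 1, 2^2 = 4
|V|^2 = 16 * 25 * 4 * 1 * 4
= 6400


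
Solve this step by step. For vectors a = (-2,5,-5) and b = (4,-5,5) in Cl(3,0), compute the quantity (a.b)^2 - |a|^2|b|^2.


a . b = (-2)*4 + 5*(-5) + (-5)*5
= -8 + (-25) + (-25) = -58
|a|^2 = (-2)^2 + 5^2 + (-5)^2 = 54
|b|^2 = 4^2 + (-5)^2 + 5^2 = 66
(a.b)^2 = (-58)^2 = 3364
|a|^2 * |b|^2 = 54 * 66 = 3564
Result = 3364 - 3564 = -200


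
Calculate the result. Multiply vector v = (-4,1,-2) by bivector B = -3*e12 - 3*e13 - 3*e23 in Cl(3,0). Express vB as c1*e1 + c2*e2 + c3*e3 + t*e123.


vB has grade-1 (vector) and grade-3 (trivector) parts: vB = (v _| B) + (v ^ B).
Vector part <vB>_1:
  e1: -v2*b12 - v3*b13 = -(1)*(-3) - (-2)*(-3) = -3
  e2: v1*b12 - v3*b23 = (-4)*(-3) - (-2)*(-3) = 6
  e3: v1*b13 + v2*b23 = (-4)*(-3) + (1)*(-3) = 9
Trivector part <vB>_3:
  e123: v1*b23 - v2*b13 + v3*b12 = (-4)*(-3) - (1)*(-3) + (-2)*(-3) = 21
vB = -3*e1 + 6*e2 + 9*e3 + 21*e123


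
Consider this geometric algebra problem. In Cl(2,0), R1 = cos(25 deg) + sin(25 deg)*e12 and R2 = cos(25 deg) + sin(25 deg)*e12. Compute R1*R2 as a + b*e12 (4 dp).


Same-plane rotors commute and their half-angles add:
R1*R2 = cos(a1 + a2) + sin(a1 + a2)*e12.
a1 + a2 = 25 + 25 = 50 deg
cos(50 deg) = 0.6428
sin(50 deg) = 0.7660
R1*R2 = 0.6428 + 0.7660*e12


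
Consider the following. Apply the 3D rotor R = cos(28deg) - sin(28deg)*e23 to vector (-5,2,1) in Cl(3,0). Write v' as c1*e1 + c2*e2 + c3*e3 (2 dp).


Rotor R = cos(28deg) - sin(28deg)*e23
Rotation angle theta = 2 * 28 = 56 degrees in the e23 plane (e2 -> e3).
The component perpendicular to the plane (e1) is invariant: v'_1 = v1 = -5.00
cos(56deg) = 0.5592, sin(56deg) = 0.8290
v'_2 = v2*cos(theta) - v3*sin(theta) = 2*0.5592 - 1*0.8290 = 0.29
v'_3 = v2*sin(theta) + v3*cos(theta) = 2*0.8290 + 1*0.5592 = 2.22
v' = -5.00*e1 + 0.29*e2 + 2.22*e3


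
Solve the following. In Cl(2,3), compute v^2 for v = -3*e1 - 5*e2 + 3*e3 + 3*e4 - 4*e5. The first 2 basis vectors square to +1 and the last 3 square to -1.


v^2 = sum of c_i^2 * e_i^2
Positive signature terms (e_i^2 = +1): (-3)^2 + (-5)^2 = 34
Negative signature terms (e_j^2 = -1): 3^2 + 3^2 + (-4)^2 = 34
v^2 = 34 - 34 = 0


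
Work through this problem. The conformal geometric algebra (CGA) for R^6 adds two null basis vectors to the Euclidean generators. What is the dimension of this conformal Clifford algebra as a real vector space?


The conformal model of R^6 uses Cl(7,1): the 6 Euclidean generators plus two extra orthogonal generators e+ (e+^2 = +1) and e- (e-^2 = -1), from which the null vectors e0, einf are built.
Number of generators m = 6 + 2 = 8.
dim Cl(p,q) = 2^m = 2^8 = 256


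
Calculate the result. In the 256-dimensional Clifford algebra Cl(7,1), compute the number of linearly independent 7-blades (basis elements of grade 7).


Number of grade-k basis blades in Cl(p,q) with n = p + q is C(n, k).
n = 7 + 1 = 8
C(8, 7) = 8! / (7! * 1!)
= 40320 / (5040 * 1)
= 8


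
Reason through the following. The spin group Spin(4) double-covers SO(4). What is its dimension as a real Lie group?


Spin(n) double-covers SO(n); both have Lie algebra so(n) of dimension n(n-1)/2.
n = 4
n(n-1) = 4 * 3 = 12
dim Spin(4) = 12/2 = 6


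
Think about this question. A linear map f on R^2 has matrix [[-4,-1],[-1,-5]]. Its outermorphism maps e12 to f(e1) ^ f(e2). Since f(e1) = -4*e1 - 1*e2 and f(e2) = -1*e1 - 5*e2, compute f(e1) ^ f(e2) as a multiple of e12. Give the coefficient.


The outermorphism of a linear map f sends e1^e2 to f(e1)^f(e2).
f(e1) = -4*e1 - 1*e2
f(e2) = -1*e1 - 5*e2
f(e1) ^ f(e2) = (-4*e1 - 1*e2) ^ (-1*e1 - 5*e2)
= (-4)*(-5)*e12 + (-1)*(-1)*e21
= (20 - 1)*e12
= 19*e12
Coefficient = 19


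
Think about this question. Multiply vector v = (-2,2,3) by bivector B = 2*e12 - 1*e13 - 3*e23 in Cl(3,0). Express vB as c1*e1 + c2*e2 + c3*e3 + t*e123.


vB has grade-1 (vector) and grade-3 (trivector) parts: vB = (v _| B) + (v ^ B).
Vector part <vB>_1:
  e1: -v2*b12 - v3*b13 = -(2)*(2) - (3)*(-1) = -1
  e2: v1*b12 - v3*b23 = (-2)*(2) - (3)*(-3) = 5
  e3: v1*b13 + v2*b23 = (-2)*(-1) + (2)*(-3) = -4
Trivector part <vB>_3:
  e123: v1*b23 - v2*b13 + v3*b12 = (-2)*(-3) - (2)*(-1) + (3)*(2) = 14
vB = -1*e1 + 5*e2 - 4*e3 + 14*e123


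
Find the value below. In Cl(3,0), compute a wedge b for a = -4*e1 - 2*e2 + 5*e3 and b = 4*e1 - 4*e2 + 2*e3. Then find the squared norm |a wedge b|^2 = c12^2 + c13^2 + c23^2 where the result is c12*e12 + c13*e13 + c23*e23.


a wedge b = (a1*b2 - a2*b1)*e12 + (a1*b3 - a3*b1)*e13 + (a2*b3 - a3*b2)*e23
e12 coeff: (-4)*(-4) - (-2)*4 = 16 - (-8) = 24
e13 coeff: (-4)*2 - 5*4 = -8 - 20 = -28
e23 coeff: (-2)*2 - 5*(-4) = -4 - (-20) = 16
|a wedge b|^2 = 24^2 + (-28)^2 + 16^2
= 576 + 784 + 256
= 1616


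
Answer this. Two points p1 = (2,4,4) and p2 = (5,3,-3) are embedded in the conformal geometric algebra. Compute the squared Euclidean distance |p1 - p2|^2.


p1 - p2 = (-3, 1, 7)
|p1 - p2|^2 = (-3)^2 + 1^2 + 7^2
= 9 + 1 + 49
= 59


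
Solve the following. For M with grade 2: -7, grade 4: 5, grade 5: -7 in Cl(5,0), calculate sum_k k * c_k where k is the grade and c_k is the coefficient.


Grade-weighted sum = sum of grade_k * coefficient_k
2*(-7) = -14
4*5 = 20
5*(-7) = -35
Total = -14 + 20 + (-35) = -29


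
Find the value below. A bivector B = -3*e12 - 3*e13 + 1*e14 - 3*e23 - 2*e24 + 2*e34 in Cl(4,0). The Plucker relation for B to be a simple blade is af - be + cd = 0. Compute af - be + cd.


Plucker relation: af - be + cd
a*f = (-3)*2 = -6
b*e = (-3)*(-2) = 6
c*d = 1*(-3) = -3
af - be + cd = -6 - 6 + (-3)
= -15


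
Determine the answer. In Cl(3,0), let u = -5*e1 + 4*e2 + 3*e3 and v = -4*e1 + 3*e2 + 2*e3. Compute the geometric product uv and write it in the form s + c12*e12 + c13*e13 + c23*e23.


In Cl(3,0): e_i^2 = 1, e_ie_j = -e_je_i for i != j.
Scalar part = u . v = (-5)*(-4) + 4*3 + 3*2
= 20 + 12 + 6 = 38
e12 coeff = (-5)*3 - 4*(-4) = -15 - (-16) = 1
e13 coeff = (-5)*2 - 3*(-4) = -10 - (-12) = 2
e23 coeff = 4*2 - 3*3 = 8 - 9 = -1
uv = 38 + 1*e12 + 2*e13 - 1*e23


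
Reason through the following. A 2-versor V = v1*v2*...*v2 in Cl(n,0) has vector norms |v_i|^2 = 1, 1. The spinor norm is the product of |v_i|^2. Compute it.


Spinor norm N(V) = |v1|^2 * |v2|^2 * ... * |v2|^2
= 1 * 1
Running product: 1, 1
N(V) = 1


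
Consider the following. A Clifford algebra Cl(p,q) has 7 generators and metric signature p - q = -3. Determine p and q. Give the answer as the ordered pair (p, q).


We need p + q = 7 and p - q = -3.
Adding: 2p = 7 + (-3) = 4, so p = 2.
Then q = 7 - 2 = 5.
(p, q) = (2, 5)


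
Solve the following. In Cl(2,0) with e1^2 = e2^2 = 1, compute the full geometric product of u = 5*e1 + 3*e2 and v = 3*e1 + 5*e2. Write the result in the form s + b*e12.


Expand: (5*e1 + 3*e2)(3*e1 + 5*e2)
= 5*3*e1e1 + 5*5*e1e2 + 3*3*e2e1 + 3*5*e2e2
Using e1^2 = e2^2 = 1, e2e1 = -e1e2:
Scalar part s = 5*3 + 3*5 = 15 + 15 = 30
Bivector part b = 5*5 - 3*3 = 25 - 9 = 16
uv = 30 + 16*e12


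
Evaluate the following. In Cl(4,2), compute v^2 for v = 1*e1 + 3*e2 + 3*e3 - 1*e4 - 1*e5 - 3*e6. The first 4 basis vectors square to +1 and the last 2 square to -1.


v^2 = sum of c_i^2 * e_i^2
Positive signature terms (e_i^2 = +1): 1^2 + 3^2 + 3^2 + (-1)^2 = 20
Negative signature terms (e_j^2 = -1): (-1)^2 + (-3)^2 = 10
v^2 = 20 - 10 = 10


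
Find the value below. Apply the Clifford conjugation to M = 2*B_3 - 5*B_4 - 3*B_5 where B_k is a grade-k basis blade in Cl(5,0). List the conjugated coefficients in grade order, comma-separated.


Clifford conjugate sign for grade k: (-1)^(k(k+1)/2)
Grade 3: (-1)^(3*4/2) = (-1)^6 = 1, coeff 2 -> 2
Grade 4: (-1)^(4*5/2) = (-1)^10 = 1, coeff -5 -> -5
Grade 5: (-1)^(5*6/2) = (-1)^15 = -1, coeff -3 -> 3
Conjugated coefficients: 2, -5, 3


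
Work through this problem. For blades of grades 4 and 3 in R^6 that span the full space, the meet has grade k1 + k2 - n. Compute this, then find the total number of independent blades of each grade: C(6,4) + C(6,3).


Meet grade = grade(A) + grade(B) - n
= 4 + 3 - 6 = 1
C(6,4) = 15
C(6,3) = 20
dim_A + dim_B = 15 + 20 = 35


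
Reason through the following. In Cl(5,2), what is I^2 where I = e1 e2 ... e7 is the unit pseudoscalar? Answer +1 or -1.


The pseudoscalar I = e1...e_n (product of all n generators) of Cl(p,q) satisfies I^2 = (-1)^(q + n(n-1)/2).
p = 5, q = 2, n = p + q = 7
n(n-1)/2 = 7 * 6 / 2 = 21
Exponent = q + n(n-1)/2 = 2 + 21 = 23
I^2 = (-1)^23 = -1


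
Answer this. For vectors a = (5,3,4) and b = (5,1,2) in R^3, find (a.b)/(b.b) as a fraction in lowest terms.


Projection coefficient = (a . b) / (b . b)
a . b = 5*5 + 3*1 + 4*2
= 25 + 3 + 8 = 36
b . b = 5^2 + 1^2 + 2^2
= 25 + 1 + 4 = 30
Coefficient = 36/30
In lowest terms: 6/5


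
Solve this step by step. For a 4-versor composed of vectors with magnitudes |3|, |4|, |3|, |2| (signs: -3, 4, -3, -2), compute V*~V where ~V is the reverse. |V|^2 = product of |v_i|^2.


Each vector v_i has |v_i|^2 = s_i^2
Squared scales: (-3)^2 = 9, 4^2 = 16, (-3)^2 = 9, (-2)^2 = 4
|V|^2 = 9 * 16 * 9 * 4
= 5184


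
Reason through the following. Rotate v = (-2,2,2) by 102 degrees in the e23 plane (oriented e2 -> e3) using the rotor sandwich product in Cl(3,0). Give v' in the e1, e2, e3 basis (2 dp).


Rotor R = cos(51deg) - sin(51deg)*e23
Rotation angle theta = 2 * 51 = 102 degrees in the e23 plane (e2 -> e3).
The component perpendicular to the plane (e1) is invariant: v'_1 = v1 = -2.00
cos(102deg) = -0.2079, sin(102deg) = 0.9781
v'_2 = v2*cos(theta) - v3*sin(theta) = 2*(-0.2079) - 2*0.9781 = -2.37
v'_3 = v2*sin(theta) + v3*cos(theta) = 2*0.9781 + 2*(-0.2079) = 1.54
v' = -2.00*e1 - 2.37*e2 + 1.54*e3


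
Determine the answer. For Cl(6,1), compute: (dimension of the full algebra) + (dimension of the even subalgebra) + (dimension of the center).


n = 6 + 1 = 7
Total dim = 2^7 = 128
Even subalgebra dim = 2^6 = 64
n is odd, so center dim = 2
Sum = 128 + 64 + 2 = 194


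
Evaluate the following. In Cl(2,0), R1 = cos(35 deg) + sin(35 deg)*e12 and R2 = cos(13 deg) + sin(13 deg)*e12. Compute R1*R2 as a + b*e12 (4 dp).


Same-plane rotors commute and their half-angles add:
R1*R2 = cos(a1 + a2) + sin(a1 + a2)*e12.
a1 + a2 = 35 + 13 = 48 deg
cos(48 deg) = 0.6691
sin(48 deg) = 0.7431
R1*R2 = 0.6691 + 0.7431*e12


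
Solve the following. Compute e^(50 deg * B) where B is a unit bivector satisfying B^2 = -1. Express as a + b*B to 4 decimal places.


For a unit bivector B with B^2 = -1, the exponential series gives
e^(theta*B) = cos(theta) + sin(theta)*B (the GA analogue of Euler's formula).
theta = 50 degrees = 0.872665 rad
cos(50 deg) = 0.6428
sin(50 deg) = 0.7660
exp(theta*B) = 0.6428 + 0.7660*B


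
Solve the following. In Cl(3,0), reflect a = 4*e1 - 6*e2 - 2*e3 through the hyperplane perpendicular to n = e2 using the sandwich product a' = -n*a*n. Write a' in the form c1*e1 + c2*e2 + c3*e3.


Reflection formula: a' = -n*a*n, with n = e2 (unit vector, n^2 = 1).
For reflection through hyperplane perp to e2:
The component along e2 flips sign, others stay.
a = (4, -6, -2)
a' = (4, 6, -2)
a' = 4*e1 + 6*e2 - 2*e3


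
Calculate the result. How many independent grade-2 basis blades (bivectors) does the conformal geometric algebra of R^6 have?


The conformal model of R^6 uses Cl(7,1) with m = 6 + 2 = 8 generators.
Number of grade-2 blades = C(m, 2) = C(8, 2)
= 8*7/2 = 28


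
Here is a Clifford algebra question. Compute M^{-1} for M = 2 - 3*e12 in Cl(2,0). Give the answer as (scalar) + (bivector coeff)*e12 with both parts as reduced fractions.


M = 2 - 3*e12, where e12^2 = -1.
Since M commutes with its reverse ~M = a - b*e12, M * ~M = a^2 - b^2*e12^2 = a^2 + b^2.
So M^{-1} = ~M / (a^2 + b^2) = (a - b*e12)/(a^2 + b^2).
a^2 + b^2 = 4 + 9 = 13
Scalar part = 2/13 = 2/13
Bivector coeff = 3/13 = 3/13
M^{-1} = 2/13 + 3/13*e12


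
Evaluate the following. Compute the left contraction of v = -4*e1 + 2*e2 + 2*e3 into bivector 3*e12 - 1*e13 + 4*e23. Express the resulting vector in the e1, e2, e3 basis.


Left contraction v _| B = <vB>_1 (grade-1 part of the geometric product vB).
Using e1_|e12 = e2, e2_|e12 = -e1, e1_|e13 = e3, e3_|e13 = -e1, e2_|e23 = e3, e3_|e23 = -e2:
e1 coeff: -v2*b12 - v3*b13 = -(2)*(3) - (2)*(-1) = -4
e2 coeff: v1*b12 - v3*b23 = (-4)*(3) - (2)*(4) = -20
e3 coeff: v1*b13 + v2*b23 = (-4)*(-1) + (2)*(4) = 12
v _| B = -4*e1 - 20*e2 + 12*e3


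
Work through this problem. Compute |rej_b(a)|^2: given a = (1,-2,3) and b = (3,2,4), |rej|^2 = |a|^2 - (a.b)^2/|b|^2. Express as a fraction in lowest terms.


|a|^2 = 1^2 + (-2)^2 + 3^2 = 14
|b|^2 = 3^2 + 2^2 + 4^2 = 29
a . b = 1*3 + (-2)*2 + 3*4 = 11
(a.b)^2 = 11^2 = 121
|rej|^2 = 14 - 121/29
= (406 - 121)/29
= 285/29
In lowest terms: 285/29


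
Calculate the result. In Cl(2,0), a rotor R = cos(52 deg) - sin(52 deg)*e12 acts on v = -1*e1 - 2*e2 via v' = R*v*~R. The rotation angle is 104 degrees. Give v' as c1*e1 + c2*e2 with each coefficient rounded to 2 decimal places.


Rotor R = cos(52deg) - sin(52deg)*e12
Rotation angle theta = 2 * 52 = 104 degrees
v' = R*v*~R rotates v by theta.
cos(104deg) = -0.2419, sin(104deg) = 0.9703
v'_1 = -1*cos(104deg) - (-2)*sin(104deg)
= -1*(-0.2419) - (-2)*0.9703
= 2.18
v'_2 = -1*sin(104deg) + (-2)*cos(104deg)
= -1*0.9703 + (-2)*(-0.2419)
= -0.49
v' = 2.18*e1 - 0.49*e2


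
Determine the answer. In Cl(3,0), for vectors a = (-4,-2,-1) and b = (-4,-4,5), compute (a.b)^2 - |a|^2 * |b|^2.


a . b = (-4)*(-4) + (-2)*(-4) + (-1)*5
= 16 + 8 + (-5) = 19
|a|^2 = (-4)^2 + (-2)^2 + (-1)^2 = 21
|b|^2 = (-4)^2 + (-4)^2 + 5^2 = 57
(a.b)^2 = 19^2 = 361
|a|^2 * |b|^2 = 21 * 57 = 1197
Result = 361 - 1197 = -836


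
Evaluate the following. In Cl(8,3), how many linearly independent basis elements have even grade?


Even subalgebra dimension = 2^(n-1)
n = 8 + 3 = 11
2^(11 - 1) = 2^10 = 1024
Verification: sum of C(11,k) for even k = 1 + 55 + 330 + 462 + 165 + 11 = 1024
Result = 1024


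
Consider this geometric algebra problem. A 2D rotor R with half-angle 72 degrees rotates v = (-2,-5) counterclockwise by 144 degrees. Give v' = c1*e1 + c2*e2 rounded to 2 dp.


Rotor R = cos(72deg) - sin(72deg)*e12
Rotation angle theta = 2 * 72 = 144 degrees
v' = R*v*~R rotates v by theta.
cos(144deg) = -0.8090, sin(144deg) = 0.5878
v'_1 = -2*cos(144deg) - (-5)*sin(144deg)
= -2*(-0.8090) - (-5)*0.5878
= 4.56
v'_2 = -2*sin(144deg) + (-5)*cos(144deg)
= -2*0.5878 + (-5)*(-0.8090)
= 2.87
v' = 4.56*e1 + 2.87*e2


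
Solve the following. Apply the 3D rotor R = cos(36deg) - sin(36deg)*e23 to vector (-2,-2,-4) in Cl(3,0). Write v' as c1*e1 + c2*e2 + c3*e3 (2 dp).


Rotor R = cos(36deg) - sin(36deg)*e23
Rotation angle theta = 2 * 36 = 72 degrees in the e23 plane (e2 -> e3).
The component perpendicular to the plane (e1) is invariant: v'_1 = v1 = -2.00
cos(72deg) = 0.3090, sin(72deg) = 0.9511
v'_2 = v2*cos(theta) - v3*sin(theta) = -2*0.3090 - (-4)*0.9511 = 3.19
v'_3 = v2*sin(theta) + v3*cos(theta) = -2*0.9511 + (-4)*0.3090 = -3.14
v' = -2.00*e1 + 3.19*e2 - 3.14*e3


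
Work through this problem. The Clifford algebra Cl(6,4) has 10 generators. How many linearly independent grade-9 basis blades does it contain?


Number of grade-k basis blades in Cl(p,q) with n = p + q is C(n, k).
n = 6 + 4 = 10
C(10, 9) = 10! / (9! * 1!)
= 3628800 / (362880 * 1)
= 10


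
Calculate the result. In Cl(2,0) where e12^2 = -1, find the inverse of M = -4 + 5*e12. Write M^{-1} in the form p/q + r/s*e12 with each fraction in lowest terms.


M = -4 + 5*e12, where e12^2 = -1.
Since M commutes with its reverse ~M = a - b*e12, M * ~M = a^2 - b^2*e12^2 = a^2 + b^2.
So M^{-1} = ~M / (a^2 + b^2) = (a - b*e12)/(a^2 + b^2).
a^2 + b^2 = 16 + 25 = 41
Scalar part = -4/41 = -4/41
Bivector coeff = -5/41 = -5/41
M^{-1} = -4/41 - 5/41*e12


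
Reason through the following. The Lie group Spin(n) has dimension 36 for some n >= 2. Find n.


dim Spin(n) = dim so(n) = n(n-1)/2.
Solve n(n-1)/2 = 36, i.e. n^2 - n - 72 = 0.
Discriminant = 1 + 8*36 = 289
n = (1 + sqrt(289))/2 = (1 + 17)/2 = 9


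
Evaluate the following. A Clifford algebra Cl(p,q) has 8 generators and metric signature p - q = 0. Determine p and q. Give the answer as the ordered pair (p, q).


We need p + q = 8 and p - q = 0.
Adding: 2p = 8 + 0 = 8, so p = 4.
Then q = 8 - 4 = 4.
(p, q) = (4, 4)


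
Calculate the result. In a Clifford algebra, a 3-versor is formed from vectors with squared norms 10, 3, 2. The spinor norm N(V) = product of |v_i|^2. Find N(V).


Spinor norm N(V) = |v1|^2 * |v2|^2 * ... * |v3|^2
= 10 * 3 * 2
Running product: 10, 30, 60
N(V) = 60


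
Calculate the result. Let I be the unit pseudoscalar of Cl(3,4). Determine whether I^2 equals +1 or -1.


The pseudoscalar I = e1...e_n (product of all n generators) of Cl(p,q) satisfies I^2 = (-1)^(q + n(n-1)/2).
p = 3, q = 4, n = p + q = 7
n(n-1)/2 = 7 * 6 / 2 = 21
Exponent = q + n(n-1)/2 = 4 + 21 = 25
I^2 = (-1)^25 = -1


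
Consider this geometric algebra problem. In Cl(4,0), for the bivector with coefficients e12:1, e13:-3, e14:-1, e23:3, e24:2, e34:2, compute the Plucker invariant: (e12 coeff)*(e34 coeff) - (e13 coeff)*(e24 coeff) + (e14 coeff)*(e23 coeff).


Plucker relation: af - be + cd
a*f = 1*2 = 2
b*e = (-3)*2 = -6
c*d = (-1)*3 = -3
af - be + cd = 2 - (-6) + (-3)
= 5


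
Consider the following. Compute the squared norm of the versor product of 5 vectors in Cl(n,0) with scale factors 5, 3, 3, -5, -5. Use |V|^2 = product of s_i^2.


Each vector v_i has |v_i|^2 = s_i^2
Squared scales: 5^2 = 25, 3^2 = 9, 3^2 = 9, (-5)^2 = 25, (-5)^2 = 25
|V|^2 = 25 * 9 * 9 * 25 * 25
= 1265625


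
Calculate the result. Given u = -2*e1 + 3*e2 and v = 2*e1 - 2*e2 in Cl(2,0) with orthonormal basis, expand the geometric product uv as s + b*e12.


Expand: (-2*e1 + 3*e2)(2*e1 - 2*e2)
= (-2)*2*e1e1 + (-2)*(-2)*e1e2 + 3*2*e2e1 + 3*(-2)*e2e2
Using e1^2 = e2^2 = 1, e2e1 = -e1e2:
Scalar part s = (-2)*2 + 3*(-2) = -4 + (-6) = -10
Bivector part b = (-2)*(-2) - 3*2 = 4 - 6 = -2
uv = -10 - 2*e12


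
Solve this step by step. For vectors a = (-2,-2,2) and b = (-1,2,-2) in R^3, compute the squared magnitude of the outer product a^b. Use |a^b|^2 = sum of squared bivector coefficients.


a wedge b = (a1*b2 - a2*b1)*e12 + (a1*b3 - a3*b1)*e13 + (a2*b3 - a3*b2)*e23
e12 coeff: (-2)*2 - (-2)*(-1) = -4 - 2 = -6
e13 coeff: (-2)*(-2) - 2*(-1) = 4 - (-2) = 6
e23 coeff: (-2)*(-2) - 2*2 = 4 - 4 = 0
|a wedge b|^2 = (-6)^2 + 6^2 + 0^2
= 36 + 36 + 0
= 72


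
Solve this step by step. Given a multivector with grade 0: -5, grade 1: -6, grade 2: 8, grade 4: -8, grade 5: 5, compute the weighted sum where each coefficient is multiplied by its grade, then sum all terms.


Grade-weighted sum = sum of grade_k * coefficient_k
0*(-5) = 0
1*(-6) = -6
2*8 = 16
4*(-8) = -32
5*5 = 25
Total = 0 + (-6) + 16 + (-32) + 25 = 3


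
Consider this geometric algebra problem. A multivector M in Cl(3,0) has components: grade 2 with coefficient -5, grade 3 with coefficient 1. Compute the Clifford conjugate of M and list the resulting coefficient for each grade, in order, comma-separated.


Clifford conjugate sign for grade k: (-1)^(k(k+1)/2)
Grade 2: (-1)^(2*3/2) = (-1)^3 = -1, coeff -5 -> 5
Grade 3: (-1)^(3*4/2) = (-1)^6 = 1, coeff 1 -> 1
Conjugated coefficients: 5, 1


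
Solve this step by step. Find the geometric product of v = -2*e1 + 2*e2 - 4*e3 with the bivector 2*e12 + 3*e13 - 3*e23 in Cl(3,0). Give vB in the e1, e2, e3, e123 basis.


vB has grade-1 (vector) and grade-3 (trivector) parts: vB = (v _| B) + (v ^ B).
Vector part <vB>_1:
  e1: -v2*b12 - v3*b13 = -(2)*(2) - (-4)*(3) = 8
  e2: v1*b12 - v3*b23 = (-2)*(2) - (-4)*(-3) = -16
  e3: v1*b13 + v2*b23 = (-2)*(3) + (2)*(-3) = -12
Trivector part <vB>_3:
  e123: v1*b23 - v2*b13 + v3*b12 = (-2)*(-3) - (2)*(3) + (-4)*(2) = -8
vB = 8*e1 - 16*e2 - 12*e3 - 8*e123


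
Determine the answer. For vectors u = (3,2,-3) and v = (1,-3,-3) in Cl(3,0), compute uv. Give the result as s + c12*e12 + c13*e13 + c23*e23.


In Cl(3,0): e_i^2 = 1, e_ie_j = -e_je_i for i != j.
Scalar part = u . v = 3*1 + 2*(-3) + (-3)*(-3)
= 3 + (-6) + 9 = 6
e12 coeff = 3*(-3) - 2*1 = -9 - 2 = -11
e13 coeff = 3*(-3) - (-3)*1 = -9 - (-3) = -6
e23 coeff = 2*(-3) - (-3)*(-3) = -6 - 9 = -15
uv = 6 - 11*e12 - 6*e13 - 15*e23


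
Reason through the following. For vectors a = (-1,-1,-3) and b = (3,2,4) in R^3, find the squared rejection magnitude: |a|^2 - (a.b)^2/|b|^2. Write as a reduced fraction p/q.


|a|^2 = (-1)^2 + (-1)^2 + (-3)^2 = 11
|b|^2 = 3^2 + 2^2 + 4^2 = 29
a . b = (-1)*3 + (-1)*2 + (-3)*4 = -17
(a.b)^2 = (-17)^2 = 289
|rej|^2 = 11 - 289/29
= (319 - 289)/29
= 30/29
In lowest terms: 30/29


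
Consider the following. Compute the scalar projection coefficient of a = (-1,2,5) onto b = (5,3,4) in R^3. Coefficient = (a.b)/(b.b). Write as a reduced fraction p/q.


Projection coefficient = (a . b) / (b . b)
a . b = (-1)*5 + 2*3 + 5*4
= -5 + 6 + 20 = 21
b . b = 5^2 + 3^2 + 4^2
= 25 + 9 + 16 = 50
Coefficient = 21/50
In lowest terms: 21/50


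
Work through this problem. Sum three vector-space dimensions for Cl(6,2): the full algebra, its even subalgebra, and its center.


n = 6 + 2 = 8
Total dim = 2^8 = 256
Even subalgebra dim = 2^7 = 128
n is even, so center dim = 1
Sum = 256 + 128 + 1 = 385


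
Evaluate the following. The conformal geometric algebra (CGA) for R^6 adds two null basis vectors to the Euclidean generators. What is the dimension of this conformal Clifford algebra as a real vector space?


The conformal model of R^6 uses Cl(7,1): the 6 Euclidean generators plus two extra orthogonal generators e+ (e+^2 = +1) and e- (e-^2 = -1), from which the null vectors e0, einf are built.
Number of generators m = 6 + 2 = 8.
dim Cl(p,q) = 2^m = 2^8 = 256


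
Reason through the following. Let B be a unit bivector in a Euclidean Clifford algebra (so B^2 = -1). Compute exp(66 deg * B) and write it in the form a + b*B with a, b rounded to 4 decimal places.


For a unit bivector B with B^2 = -1, the exponential series gives
e^(theta*B) = cos(theta) + sin(theta)*B (the GA analogue of Euler's formula).
theta = 66 degrees = 1.151917 rad
cos(66 deg) = 0.4067
sin(66 deg) = 0.9135
exp(theta*B) = 0.4067 + 0.9135*B


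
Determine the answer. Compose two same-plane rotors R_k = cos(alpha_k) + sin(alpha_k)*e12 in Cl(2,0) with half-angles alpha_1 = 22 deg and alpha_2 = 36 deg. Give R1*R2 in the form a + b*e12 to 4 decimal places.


Same-plane rotors commute and their half-angles add:
R1*R2 = cos(a1 + a2) + sin(a1 + a2)*e12.
a1 + a2 = 22 + 36 = 58 deg
cos(58 deg) = 0.5299
sin(58 deg) = 0.8480
R1*R2 = 0.5299 + 0.8480*e12


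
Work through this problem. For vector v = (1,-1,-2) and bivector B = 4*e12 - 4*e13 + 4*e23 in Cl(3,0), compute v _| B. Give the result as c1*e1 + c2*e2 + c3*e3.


Left contraction v _| B = <vB>_1 (grade-1 part of the geometric product vB).
Using e1_|e12 = e2, e2_|e12 = -e1, e1_|e13 = e3, e3_|e13 = -e1, e2_|e23 = e3, e3_|e23 = -e2:
e1 coeff: -v2*b12 - v3*b13 = -(-1)*(4) - (-2)*(-4) = -4
e2 coeff: v1*b12 - v3*b23 = (1)*(4) - (-2)*(4) = 12
e3 coeff: v1*b13 + v2*b23 = (1)*(-4) + (-1)*(4) = -8
v _| B = -4*e1 + 12*e2 - 8*e3


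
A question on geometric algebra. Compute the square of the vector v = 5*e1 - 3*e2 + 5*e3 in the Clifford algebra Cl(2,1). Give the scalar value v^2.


v^2 = sum of c_i^2 * e_i^2
Positive signature terms (e_i^2 = +1): 5^2 + (-3)^2 = 34
Negative signature terms (e_j^2 = -1): 5^2 = 25
v^2 = 34 - 25 = 9


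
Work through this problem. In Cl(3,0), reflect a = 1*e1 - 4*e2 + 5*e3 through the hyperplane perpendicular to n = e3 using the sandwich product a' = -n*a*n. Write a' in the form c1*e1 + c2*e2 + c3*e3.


Reflection formula: a' = -n*a*n, with n = e3 (unit vector, n^2 = 1).
For reflection through hyperplane perp to e3:
The component along e3 flips sign, others stay.
a = (1, -4, 5)
a' = (1, -4, -5)
a' = 1*e1 - 4*e2 - 5*e3


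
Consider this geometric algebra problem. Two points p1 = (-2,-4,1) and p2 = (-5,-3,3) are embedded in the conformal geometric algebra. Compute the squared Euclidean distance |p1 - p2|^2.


p1 - p2 = (3, -1, -2)
|p1 - p2|^2 = 3^2 + (-1)^2 + (-2)^2
= 9 + 1 + 4
= 14


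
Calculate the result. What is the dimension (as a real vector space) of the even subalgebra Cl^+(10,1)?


Even subalgebra dimension = 2^(n-1)
n = 10 + 1 = 11
2^(11 - 1) = 2^10 = 1024
Verification: sum of C(11,k) for even k = 1 + 55 + 330 + 462 + 165 + 11 = 1024
Result = 1024


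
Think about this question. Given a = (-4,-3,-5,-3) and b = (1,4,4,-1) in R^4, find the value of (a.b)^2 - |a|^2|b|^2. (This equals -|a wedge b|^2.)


a . b = (-4)*1 + (-3)*4 + (-5)*4 + (-3)*(-1)
= -4 + (-12) + (-20) + 3 = -33
|a|^2 = (-4)^2 + (-3)^2 + (-5)^2 + (-3)^2 = 59
|b|^2 = 1^2 + 4^2 + 4^2 + (-1)^2 = 34
(a.b)^2 = (-33)^2 = 1089
|a|^2 * |b|^2 = 59 * 34 = 2006
Result = 1089 - 2006 = -917


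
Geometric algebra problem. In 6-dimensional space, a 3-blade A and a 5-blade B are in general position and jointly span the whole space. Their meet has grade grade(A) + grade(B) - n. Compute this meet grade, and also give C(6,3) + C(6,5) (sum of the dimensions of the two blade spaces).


Meet grade = grade(A) + grade(B) - n
= 3 + 5 - 6 = 2
C(6,3) = 20
C(6,5) = 6
dim_A + dim_B = 20 + 6 = 26


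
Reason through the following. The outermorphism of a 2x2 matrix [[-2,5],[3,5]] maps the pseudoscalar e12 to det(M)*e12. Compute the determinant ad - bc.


The outermorphism of a linear map f sends e1^e2 to f(e1)^f(e2).
f(e1) = -2*e1 + 3*e2
f(e2) = 5*e1 + 5*e2
f(e1) ^ f(e2) = (-2*e1 + 3*e2) ^ (5*e1 + 5*e2)
= (-2)*5*e12 + 3*5*e21
= (-10 - 15)*e12
= -25*e12
Coefficient = -25


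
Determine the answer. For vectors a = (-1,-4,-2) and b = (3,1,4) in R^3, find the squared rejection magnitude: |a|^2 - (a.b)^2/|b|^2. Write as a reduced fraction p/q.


|a|^2 = (-1)^2 + (-4)^2 + (-2)^2 = 21
|b|^2 = 3^2 + 1^2 + 4^2 = 26
a . b = (-1)*3 + (-4)*1 + (-2)*4 = -15
(a.b)^2 = (-15)^2 = 225
|rej|^2 = 21 - 225/26
= (546 - 225)/26
= 321/26
In lowest terms: 321/26
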